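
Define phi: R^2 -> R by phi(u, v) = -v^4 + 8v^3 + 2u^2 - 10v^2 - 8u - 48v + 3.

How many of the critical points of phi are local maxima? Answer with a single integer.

0

phi separates as a function of u plus a function of v, so ∇phi=0 decouples.
∂phi/∂u = 4(u - 2) = 0 at u ∈ {2}; ∂phi/∂v = -4(v - 4)(v - 3)(v + 1) = 0 at v ∈ {-1, 3, 4}.
The Hessian is diagonal: diag(phi_uu, phi_vv). Second derivatives: phi_uu(2)=4; phi_vv(-1)=-80, phi_vv(3)=16, phi_vv(4)=-20.
Local maxima occur where both diagonal entries negative: none. Count: 0.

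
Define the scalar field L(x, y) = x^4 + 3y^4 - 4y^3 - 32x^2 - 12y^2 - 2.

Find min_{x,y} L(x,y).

L(x,y) separates as P(x) + Q(y) − 2, so its minimum is min P + min Q − 2.
P'(x) = 4x(x - 4)(x + 4) vanishes at x ∈ {-4, 0, 4}; Q'(y) = 12y(y - 2)(y + 1) vanishes at y ∈ {-1, 0, 2}.
Local minima of P (where P''>0): P(-4)=-256, P(4)=-256. Local minima of Q: Q(-1)=-5, Q(2)=-32.
So the global minimum of L is P(-4) + Q(2) − 2 = -256 − 32 − 2 = -290, attained at (-4, 2).

-290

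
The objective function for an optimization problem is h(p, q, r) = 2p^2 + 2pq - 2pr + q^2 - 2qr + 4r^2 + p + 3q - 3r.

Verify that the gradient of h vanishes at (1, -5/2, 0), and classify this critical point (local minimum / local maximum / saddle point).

∇h = (4p + 2q - 2r + 1, 2p + 2q - 2r + 3, -2p - 2q + 8r - 3); substituting (1, -5/2, 0) gives ∇h = (0, 0, 0), so (1, -5/2, 0) is indeed a critical point.
The Hessian is constant: H = [[4, 2, -2], [2, 2, -2], [-2, -2, 8]].
Leading principal minors: Δ₁ = 4, Δ₂ = 4, Δ₃ = 24.
All leading minors are positive, so H is positive definite: a local minimum.

local minimum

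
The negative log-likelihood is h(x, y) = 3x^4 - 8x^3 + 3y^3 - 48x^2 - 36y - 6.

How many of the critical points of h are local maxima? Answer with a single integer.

h separates as a function of x plus a function of y, so ∇h=0 decouples.
∂h/∂x = 12x(x - 4)(x + 2) = 0 at x ∈ {-2, 0, 4}; ∂h/∂y = 9(y - 2)(y + 2) = 0 at y ∈ {-2, 2}.
The Hessian is diagonal: diag(h_xx, h_yy). Second derivatives: h_xx(-2)=144, h_xx(0)=-96, h_xx(4)=288; h_yy(-2)=-36, h_yy(2)=36.
Local maxima occur where both diagonal entries negative: (0, -2). Count: 1.

1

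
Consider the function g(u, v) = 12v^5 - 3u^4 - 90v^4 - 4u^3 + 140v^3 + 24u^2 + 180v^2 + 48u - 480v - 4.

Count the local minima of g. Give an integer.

2

g separates as a function of u plus a function of v, so ∇g=0 decouples.
∂g/∂u = -12(u - 2)(u + 1)(u + 2) = 0 at u ∈ {-2, -1, 2}; ∂g/∂v = 60(v - 4)(v - 2)(v - 1)(v + 1) = 0 at v ∈ {-1, 1, 2, 4}.
The Hessian is diagonal: diag(g_uu, g_vv). Second derivatives: g_uu(-2)=-48, g_uu(-1)=36, g_uu(2)=-144; g_vv(-1)=-1800, g_vv(1)=360, g_vv(2)=-360, g_vv(4)=1800.
Local minima occur where both diagonal entries positive: (-1, 1), (-1, 4). Count: 2.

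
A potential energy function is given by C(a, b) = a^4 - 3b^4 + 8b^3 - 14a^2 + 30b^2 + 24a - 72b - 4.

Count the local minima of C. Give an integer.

C separates as a function of a plus a function of b, so ∇C=0 decouples.
∂C/∂a = 4(a - 2)(a - 1)(a + 3) = 0 at a ∈ {-3, 1, 2}; ∂C/∂b = -12(b - 3)(b - 1)(b + 2) = 0 at b ∈ {-2, 1, 3}.
The Hessian is diagonal: diag(C_aa, C_bb). Second derivatives: C_aa(-3)=80, C_aa(1)=-16, C_aa(2)=20; C_bb(-2)=-180, C_bb(1)=72, C_bb(3)=-120.
Local minima occur where both diagonal entries positive: (-3, 1), (2, 1). Count: 2.

2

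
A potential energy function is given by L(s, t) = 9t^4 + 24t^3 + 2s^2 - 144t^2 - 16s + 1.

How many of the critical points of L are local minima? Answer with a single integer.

L separates as a function of s plus a function of t, so ∇L=0 decouples.
∂L/∂s = 4(s - 4) = 0 at s ∈ {4}; ∂L/∂t = 36t(t - 2)(t + 4) = 0 at t ∈ {-4, 0, 2}.
The Hessian is diagonal: diag(L_ss, L_tt). Second derivatives: L_ss(4)=4; L_tt(-4)=864, L_tt(0)=-288, L_tt(2)=432.
Local minima occur where both diagonal entries positive: (4, -4), (4, 2). Count: 2.

2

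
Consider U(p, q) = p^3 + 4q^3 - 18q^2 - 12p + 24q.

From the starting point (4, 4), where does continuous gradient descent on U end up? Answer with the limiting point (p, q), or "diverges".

(2, 2)

U is separable, so gradient descent decouples: p follows -∂U/∂p, q follows -∂U/∂q.
∂U/∂p = 3(p - 2)(p + 2); at p=4 this is 36, so p decreases.
∂U/∂q = 12(q - 2)(q - 1); at q=4 this is 72, so q decreases.
p converges to its nearest critical value 2 (a local min of the p-part); q converges to 2. The iterate converges to (2, 2).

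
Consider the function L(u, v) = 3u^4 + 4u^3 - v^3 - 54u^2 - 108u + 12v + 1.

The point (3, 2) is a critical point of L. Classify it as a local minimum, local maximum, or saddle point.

saddle point

The mixed partial ∂²L/∂u∂v is 0, so the Hessian at any point is diag(L_uu, L_vv) = diag(12(3u^2 + 2u - 9), -6v).
At (3, 2): H = diag(288, -12).
The eigenvalues have opposite signs, so H is indefinite: a saddle point.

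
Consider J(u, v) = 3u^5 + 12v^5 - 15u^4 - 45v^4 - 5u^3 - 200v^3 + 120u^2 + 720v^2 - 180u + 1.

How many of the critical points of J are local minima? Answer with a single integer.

J separates as a function of u plus a function of v, so ∇J=0 decouples.
∂J/∂u = 15(u - 3)(u - 2)(u - 1)(u + 2) = 0 at u ∈ {-2, 1, 2, 3}; ∂J/∂v = 60v(v - 4)(v - 2)(v + 3) = 0 at v ∈ {-3, 0, 2, 4}.
The Hessian is diagonal: diag(J_uu, J_vv). Second derivatives: J_uu(-2)=-900, J_uu(1)=90, J_uu(2)=-60, J_uu(3)=150; J_vv(-3)=-6300, J_vv(0)=1440, J_vv(2)=-1200, J_vv(4)=3360.
Local minima occur where both diagonal entries positive: (1, 0), (1, 4), (3, 0), (3, 4). Count: 4.

4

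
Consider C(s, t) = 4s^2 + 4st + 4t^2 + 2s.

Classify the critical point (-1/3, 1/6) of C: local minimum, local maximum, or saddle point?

The Hessian of C is constant: H = [[8, 4], [4, 8]].
det(H) = 8·8 − 4² = 48.
det(H) > 0 and tr(H) = 16 > 0, so H is positive definite and the point is a local minimum.

local minimum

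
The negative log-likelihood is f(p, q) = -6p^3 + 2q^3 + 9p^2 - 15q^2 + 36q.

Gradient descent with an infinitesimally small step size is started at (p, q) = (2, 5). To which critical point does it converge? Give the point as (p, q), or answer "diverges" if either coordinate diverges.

diverges

f is separable, so gradient descent decouples: p follows -∂f/∂p, q follows -∂f/∂q.
∂f/∂p = -18p(p - 1); at p=2 this is -36, so p increases.
∂f/∂q = 6(q - 3)(q - 2); at q=5 this is 36, so q decreases.
The p-coordinate has no critical point in that direction and runs off to infinity.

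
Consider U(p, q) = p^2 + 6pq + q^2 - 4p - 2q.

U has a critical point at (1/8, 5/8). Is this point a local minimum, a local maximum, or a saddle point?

saddle point

The Hessian of U is constant: H = [[2, 6], [6, 2]].
det(H) = 2·2 − 6² = -32.
Since det(H) < 0, H is indefinite and the critical point is a saddle point.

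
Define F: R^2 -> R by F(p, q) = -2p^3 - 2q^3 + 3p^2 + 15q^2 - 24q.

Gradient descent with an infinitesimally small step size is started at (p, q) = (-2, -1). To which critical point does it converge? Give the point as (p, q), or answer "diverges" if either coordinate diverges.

(0, 1)

F is separable, so gradient descent decouples: p follows -∂F/∂p, q follows -∂F/∂q.
∂F/∂p = -6p(p - 1); at p=-2 this is -36, so p increases.
∂F/∂q = -6(q - 4)(q - 1); at q=-1 this is -60, so q increases.
p converges to its nearest critical value 0 (a local min of the p-part); q converges to 1. The iterate converges to (0, 1).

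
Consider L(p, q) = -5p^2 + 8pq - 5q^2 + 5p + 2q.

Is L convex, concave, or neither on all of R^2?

L is quadratic, so its Hessian is the constant matrix H = [[-10, 8], [8, -10]].
det(H) = 36, tr(H) = -20.
det(H) > 0 and tr(H) < 0, so H is negative definite everywhere: concave.

concave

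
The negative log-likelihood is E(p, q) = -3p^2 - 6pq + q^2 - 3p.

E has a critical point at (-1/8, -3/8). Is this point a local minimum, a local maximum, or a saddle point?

The Hessian of E is constant: H = [[-6, -6], [-6, 2]].
det(H) = (-6)·2 − (-6)² = -48.
Since det(H) < 0, H is indefinite and the critical point is a saddle point.

saddle point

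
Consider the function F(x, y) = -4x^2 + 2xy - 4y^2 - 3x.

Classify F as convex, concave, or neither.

F is quadratic, so its Hessian is the constant matrix H = [[-8, 2], [2, -8]].
det(H) = 60, tr(H) = -16.
det(H) > 0 and tr(H) < 0, so H is negative definite everywhere: concave.

concave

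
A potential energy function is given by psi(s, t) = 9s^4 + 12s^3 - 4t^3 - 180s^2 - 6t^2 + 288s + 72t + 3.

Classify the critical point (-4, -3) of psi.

The mixed partial ∂²psi/∂s∂t is 0, so the Hessian at any point is diag(psi_ss, psi_tt) = diag(36(3s^2 + 2s - 10), -12(2t + 1)).
At (-4, -3): H = diag(1080, 60).
Both eigenvalues are positive, so H is positive definite: a local minimum.

local minimum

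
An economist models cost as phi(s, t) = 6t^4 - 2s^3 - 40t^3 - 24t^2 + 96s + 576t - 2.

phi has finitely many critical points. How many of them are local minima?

phi separates as a function of s plus a function of t, so ∇phi=0 decouples.
∂phi/∂s = -6(s - 4)(s + 4) = 0 at s ∈ {-4, 4}; ∂phi/∂t = 24(t - 4)(t - 3)(t + 2) = 0 at t ∈ {-2, 3, 4}.
The Hessian is diagonal: diag(phi_ss, phi_tt). Second derivatives: phi_ss(-4)=48, phi_ss(4)=-48; phi_tt(-2)=720, phi_tt(3)=-120, phi_tt(4)=144.
Local minima occur where both diagonal entries positive: (-4, -2), (-4, 4). Count: 2.

2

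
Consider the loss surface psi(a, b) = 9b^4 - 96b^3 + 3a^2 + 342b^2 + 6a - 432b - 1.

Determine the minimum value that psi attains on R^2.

-181

psi(a,b) separates as P(a) + Q(b) − 1, so its minimum is min P + min Q − 1.
P'(a) = 6a + 6 vanishes at a ∈ {-1}; Q'(b) = 36(b - 4)(b - 3)(b - 1) vanishes at b ∈ {1, 3, 4}.
Local minima of P (where P''>0): P(-1)=-3. Local minima of Q: Q(1)=-177, Q(4)=-96.
So the global minimum of psi is P(-1) + Q(1) − 1 = -3 − 177 − 1 = -181, attained at (-1, 1).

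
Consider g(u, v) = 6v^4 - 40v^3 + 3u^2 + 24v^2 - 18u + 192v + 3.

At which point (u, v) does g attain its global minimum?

(3, -1)

g(u,v) separates as P(u) + Q(v) + 3, so its minimum is min P + min Q + 3.
P'(u) = 6u - 18 vanishes at u ∈ {3}; Q'(v) = 24(v - 4)(v - 2)(v + 1) vanishes at v ∈ {-1, 2, 4}.
Local minima of P (where P''>0): P(3)=-27. Local minima of Q: Q(-1)=-122, Q(4)=128.
So the global minimum of g is P(3) + Q(-1) + 3 = -27 − 122 + 3 = -146, attained at (3, -1).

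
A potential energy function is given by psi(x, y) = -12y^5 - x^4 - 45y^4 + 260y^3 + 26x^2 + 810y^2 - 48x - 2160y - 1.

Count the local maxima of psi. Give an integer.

4

psi separates as a function of x plus a function of y, so ∇psi=0 decouples.
∂psi/∂x = -4(x - 3)(x - 1)(x + 4) = 0 at x ∈ {-4, 1, 3}; ∂psi/∂y = -60(y - 3)(y - 1)(y + 3)(y + 4) = 0 at y ∈ {-4, -3, 1, 3}.
The Hessian is diagonal: diag(psi_xx, psi_yy). Second derivatives: psi_xx(-4)=-140, psi_xx(1)=40, psi_xx(3)=-56; psi_yy(-4)=2100, psi_yy(-3)=-1440, psi_yy(1)=2400, psi_yy(3)=-5040.
Local maxima occur where both diagonal entries negative: (-4, -3), (-4, 3), (3, -3), (3, 3). Count: 4.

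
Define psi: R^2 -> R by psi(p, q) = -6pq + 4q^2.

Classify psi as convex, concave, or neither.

psi is quadratic, so its Hessian is the constant matrix H = [[0, -6], [-6, 8]].
det(H) = -36, tr(H) = 8.
det(H) < 0, so H is indefinite: neither convex nor concave.

neither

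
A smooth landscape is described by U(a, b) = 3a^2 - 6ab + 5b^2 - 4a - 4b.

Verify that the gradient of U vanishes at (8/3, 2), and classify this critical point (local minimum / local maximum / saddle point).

local minimum

∇U = (6a - 6b - 4, -6a + 10b - 4); substituting (8/3, 2) gives ∇U = (0, 0), so (8/3, 2) is indeed a critical point.
The Hessian of U is constant: H = [[6, -6], [-6, 10]].
det(H) = 6·10 − (-6)² = 24.
det(H) > 0 and tr(H) = 16 > 0, so H is positive definite and the point is a local minimum.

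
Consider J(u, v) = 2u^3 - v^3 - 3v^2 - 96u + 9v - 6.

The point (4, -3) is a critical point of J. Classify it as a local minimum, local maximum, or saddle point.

local minimum

The mixed partial ∂²J/∂u∂v is 0, so the Hessian at any point is diag(J_uu, J_vv) = diag(12u, -6(v + 1)).
At (4, -3): H = diag(48, 12).
Both eigenvalues are positive, so H is positive definite: a local minimum.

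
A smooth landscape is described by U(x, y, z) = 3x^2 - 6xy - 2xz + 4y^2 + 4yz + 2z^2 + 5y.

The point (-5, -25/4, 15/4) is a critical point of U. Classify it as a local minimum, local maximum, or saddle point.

The Hessian is constant: H = [[6, -6, -2], [-6, 8, 4], [-2, 4, 4]].
Leading principal minors: Δ₁ = 6, Δ₂ = 12, Δ₃ = 16.
All leading minors are positive, so H is positive definite: a local minimum.

local minimum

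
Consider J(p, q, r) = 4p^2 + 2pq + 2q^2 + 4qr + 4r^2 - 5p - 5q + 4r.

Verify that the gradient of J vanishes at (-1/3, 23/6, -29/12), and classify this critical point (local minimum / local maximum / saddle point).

local minimum

∇J = (8p + 2q - 5, 2p + 4q + 4r - 5, 4q + 8r + 4); substituting (-1/3, 23/6, -29/12) gives ∇J = (0, 0, 0), so (-1/3, 23/6, -29/12) is indeed a critical point.
The Hessian is constant: H = [[8, 2, 0], [2, 4, 4], [0, 4, 8]].
Leading principal minors: Δ₁ = 8, Δ₂ = 28, Δ₃ = 96.
All leading minors are positive, so H is positive definite: a local minimum.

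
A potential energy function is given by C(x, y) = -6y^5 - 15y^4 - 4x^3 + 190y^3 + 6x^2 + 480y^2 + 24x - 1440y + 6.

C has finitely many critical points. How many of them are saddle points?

4

C separates as a function of x plus a function of y, so ∇C=0 decouples.
∂C/∂x = -12(x - 2)(x + 1) = 0 at x ∈ {-1, 2}; ∂C/∂y = -30(y - 4)(y - 1)(y + 3)(y + 4) = 0 at y ∈ {-4, -3, 1, 4}.
The Hessian is diagonal: diag(C_xx, C_yy). Second derivatives: C_xx(-1)=36, C_xx(2)=-36; C_yy(-4)=1200, C_yy(-3)=-840, C_yy(1)=1800, C_yy(4)=-5040.
Saddle points occur where the two diagonal entries have opposite signs: (-1, -3), (-1, 4), (2, -4), (2, 1). Count: 4.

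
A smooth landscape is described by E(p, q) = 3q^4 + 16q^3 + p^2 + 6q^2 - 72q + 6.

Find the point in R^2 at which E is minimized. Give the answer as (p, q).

(0, 1)

E(p,q) separates as A(p) + B(q) + 6, so its minimum is min A + min B + 6.
A'(p) = 2p vanishes at p ∈ {0}; B'(q) = 12(q - 1)(q + 2)(q + 3) vanishes at q ∈ {-3, -2, 1}.
Local minima of A (where A''>0): A(0)=0. Local minima of B: B(-3)=81, B(1)=-47.
So the global minimum of E is A(0) + B(1) + 6 = 0 − 47 + 6 = -41, attained at (0, 1).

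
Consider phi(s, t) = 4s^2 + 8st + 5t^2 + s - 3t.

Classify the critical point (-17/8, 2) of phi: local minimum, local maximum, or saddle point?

The Hessian of phi is constant: H = [[8, 8], [8, 10]].
det(H) = 8·10 − 8² = 16.
det(H) > 0 and tr(H) = 18 > 0, so H is positive definite and the point is a local minimum.

local minimum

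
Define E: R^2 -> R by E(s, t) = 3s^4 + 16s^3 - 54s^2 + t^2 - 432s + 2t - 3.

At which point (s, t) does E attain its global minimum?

E(s,t) separates as P(s) + Q(t) − 3, so its minimum is min P + min Q − 3.
P'(s) = 12(s - 3)(s + 3)(s + 4) vanishes at s ∈ {-4, -3, 3}; Q'(t) = 2(t + 1) vanishes at t ∈ {-1}.
Local minima of P (where P''>0): P(-4)=608, P(3)=-1107. Local minima of Q: Q(-1)=-1.
So the global minimum of E is P(3) + Q(-1) − 3 = -1107 − 1 − 3 = -1111, attained at (3, -1).

(3, -1)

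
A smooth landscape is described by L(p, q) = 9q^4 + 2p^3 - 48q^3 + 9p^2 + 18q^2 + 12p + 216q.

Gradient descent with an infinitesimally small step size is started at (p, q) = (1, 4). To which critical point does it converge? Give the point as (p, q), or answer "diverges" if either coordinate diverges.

(-1, 3)

L is separable, so gradient descent decouples: p follows -∂L/∂p, q follows -∂L/∂q.
∂L/∂p = 6(p + 1)(p + 2); at p=1 this is 36, so p decreases.
∂L/∂q = 36(q - 3)(q - 2)(q + 1); at q=4 this is 360, so q decreases.
p converges to its nearest critical value -1 (a local min of the p-part); q converges to 3. The iterate converges to (-1, 3).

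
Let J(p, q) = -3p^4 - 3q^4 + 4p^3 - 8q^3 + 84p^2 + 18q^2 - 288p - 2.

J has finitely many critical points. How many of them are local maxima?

J separates as a function of p plus a function of q, so ∇J=0 decouples.
∂J/∂p = -12(p - 3)(p - 2)(p + 4) = 0 at p ∈ {-4, 2, 3}; ∂J/∂q = -12q(q - 1)(q + 3) = 0 at q ∈ {-3, 0, 1}.
The Hessian is diagonal: diag(J_pp, J_qq). Second derivatives: J_pp(-4)=-504, J_pp(2)=72, J_pp(3)=-84; J_qq(-3)=-144, J_qq(0)=36, J_qq(1)=-48.
Local maxima occur where both diagonal entries negative: (-4, -3), (-4, 1), (3, -3), (3, 1). Count: 4.

4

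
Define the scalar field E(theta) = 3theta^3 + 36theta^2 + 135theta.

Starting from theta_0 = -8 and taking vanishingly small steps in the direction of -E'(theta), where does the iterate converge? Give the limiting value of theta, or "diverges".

diverges

E'(theta) = 9(theta + 3)(theta + 5), so E'(-8) = 135.
Gradient descent moves in the -E' direction, i.e. theta is decreasing.
There is no critical point below theta=-8, and E' keeps the same sign, so the iterate runs off to −∞.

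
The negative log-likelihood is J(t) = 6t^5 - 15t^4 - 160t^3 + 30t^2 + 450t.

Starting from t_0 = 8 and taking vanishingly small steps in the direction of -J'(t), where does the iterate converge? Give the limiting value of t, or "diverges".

5

J'(t) = 30(t - 5)(t - 1)(t + 1)(t + 3), so J'(8) = 62370.
Gradient descent moves in the -J' direction, i.e. t is decreasing.
The nearest critical point in that direction is t = 5, where J'' = 5760 > 0 (a local minimum). The iterate converges there.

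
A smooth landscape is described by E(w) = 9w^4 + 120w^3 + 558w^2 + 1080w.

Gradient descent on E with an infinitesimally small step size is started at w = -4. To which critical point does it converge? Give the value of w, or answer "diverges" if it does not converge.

-5

E'(w) = 36(w + 2)(w + 3)(w + 5), so E'(-4) = 72.
Gradient descent moves in the -E' direction, i.e. w is decreasing.
The nearest critical point in that direction is w = -5, where E'' = 216 > 0 (a local minimum). The iterate converges there.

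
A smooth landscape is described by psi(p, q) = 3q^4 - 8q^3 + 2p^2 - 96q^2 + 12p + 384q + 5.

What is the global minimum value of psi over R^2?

psi(p,q) separates as A(p) + B(q) + 5, so its minimum is min A + min B + 5.
A'(p) = 4p + 12 vanishes at p ∈ {-3}; B'(q) = 12(q - 4)(q - 2)(q + 4) vanishes at q ∈ {-4, 2, 4}.
Local minima of A (where A''>0): A(-3)=-18. Local minima of B: B(-4)=-1792, B(4)=256.
So the global minimum of psi is A(-3) + B(-4) + 5 = -18 − 1792 + 5 = -1805, attained at (-3, -4).

-1805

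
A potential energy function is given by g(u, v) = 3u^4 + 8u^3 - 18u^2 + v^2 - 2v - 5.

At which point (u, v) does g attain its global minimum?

(-3, 1)

g(u,v) separates as P(u) + Q(v) − 5, so its minimum is min P + min Q − 5.
P'(u) = 12u(u - 1)(u + 3) vanishes at u ∈ {-3, 0, 1}; Q'(v) = 2v - 2 vanishes at v ∈ {1}.
Local minima of P (where P''>0): P(-3)=-135, P(1)=-7. Local minima of Q: Q(1)=-1.
So the global minimum of g is P(-3) + Q(1) − 5 = -135 − 1 − 5 = -141, attained at (-3, 1).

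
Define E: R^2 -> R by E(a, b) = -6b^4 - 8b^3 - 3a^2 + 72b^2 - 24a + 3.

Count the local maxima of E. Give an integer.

E separates as a function of a plus a function of b, so ∇E=0 decouples.
∂E/∂a = -6(a + 4) = 0 at a ∈ {-4}; ∂E/∂b = -24b(b - 2)(b + 3) = 0 at b ∈ {-3, 0, 2}.
The Hessian is diagonal: diag(E_aa, E_bb). Second derivatives: E_aa(-4)=-6; E_bb(-3)=-360, E_bb(0)=144, E_bb(2)=-240.
Local maxima occur where both diagonal entries negative: (-4, -3), (-4, 2). Count: 2.

2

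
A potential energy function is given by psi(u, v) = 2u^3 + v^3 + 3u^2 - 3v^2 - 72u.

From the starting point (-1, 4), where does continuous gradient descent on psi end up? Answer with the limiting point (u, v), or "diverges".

psi is separable, so gradient descent decouples: u follows -∂psi/∂u, v follows -∂psi/∂v.
∂psi/∂u = 6(u - 3)(u + 4); at u=-1 this is -72, so u increases.
∂psi/∂v = 3v(v - 2); at v=4 this is 24, so v decreases.
u converges to its nearest critical value 3 (a local min of the u-part); v converges to 2. The iterate converges to (3, 2).

(3, 2)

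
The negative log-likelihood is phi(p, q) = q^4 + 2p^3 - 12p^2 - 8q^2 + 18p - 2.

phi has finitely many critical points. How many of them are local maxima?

1

phi separates as a function of p plus a function of q, so ∇phi=0 decouples.
∂phi/∂p = 6(p - 3)(p - 1) = 0 at p ∈ {1, 3}; ∂phi/∂q = 4q(q - 2)(q + 2) = 0 at q ∈ {-2, 0, 2}.
The Hessian is diagonal: diag(phi_pp, phi_qq). Second derivatives: phi_pp(1)=-12, phi_pp(3)=12; phi_qq(-2)=32, phi_qq(0)=-16, phi_qq(2)=32.
Local maxima occur where both diagonal entries negative: (1, 0). Count: 1.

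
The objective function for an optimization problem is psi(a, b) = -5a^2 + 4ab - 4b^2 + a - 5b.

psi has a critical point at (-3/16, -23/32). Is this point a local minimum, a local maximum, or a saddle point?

The Hessian of psi is constant: H = [[-10, 4], [4, -8]].
det(H) = (-10)·(-8) − 4² = 64.
det(H) > 0 and tr(H) = -18 < 0, so H is negative definite and the point is a local maximum.

local maximum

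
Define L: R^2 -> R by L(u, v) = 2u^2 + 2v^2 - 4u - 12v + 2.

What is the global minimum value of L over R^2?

-18

L(u,v) separates as P(u) + Q(v) + 2, so its minimum is min P + min Q + 2.
P'(u) = 4u - 4 vanishes at u ∈ {1}; Q'(v) = 4v - 12 vanishes at v ∈ {3}.
Local minima of P (where P''>0): P(1)=-2. Local minima of Q: Q(3)=-18.
So the global minimum of L is P(1) + Q(3) + 2 = -2 − 18 + 2 = -18, attained at (1, 3).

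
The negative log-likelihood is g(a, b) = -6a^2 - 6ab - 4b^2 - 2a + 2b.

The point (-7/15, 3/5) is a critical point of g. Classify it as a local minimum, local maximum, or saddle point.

local maximum

The Hessian of g is constant: H = [[-12, -6], [-6, -8]].
det(H) = (-12)·(-8) − (-6)² = 60.
det(H) > 0 and tr(H) = -20 < 0, so H is negative definite and the point is a local maximum.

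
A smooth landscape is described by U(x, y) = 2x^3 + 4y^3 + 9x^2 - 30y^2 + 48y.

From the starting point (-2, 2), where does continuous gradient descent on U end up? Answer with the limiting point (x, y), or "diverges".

U is separable, so gradient descent decouples: x follows -∂U/∂x, y follows -∂U/∂y.
∂U/∂x = 6x(x + 3); at x=-2 this is -12, so x increases.
∂U/∂y = 12(y - 4)(y - 1); at y=2 this is -24, so y increases.
x converges to its nearest critical value 0 (a local min of the x-part); y converges to 4. The iterate converges to (0, 4).

(0, 4)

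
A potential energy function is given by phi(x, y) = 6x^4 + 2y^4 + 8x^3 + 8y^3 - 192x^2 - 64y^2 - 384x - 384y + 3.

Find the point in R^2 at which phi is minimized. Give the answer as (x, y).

phi(x,y) separates as P(x) + Q(y) + 3, so its minimum is min P + min Q + 3.
P'(x) = 24(x - 4)(x + 1)(x + 4) vanishes at x ∈ {-4, -1, 4}; Q'(y) = 8(y - 4)(y + 3)(y + 4) vanishes at y ∈ {-4, -3, 4}.
Local minima of P (where P''>0): P(-4)=-512, P(4)=-2560. Local minima of Q: Q(-4)=512, Q(4)=-1536.
So the global minimum of phi is P(4) + Q(4) + 3 = -2560 − 1536 + 3 = -4093, attained at (4, 4).

(4, 4)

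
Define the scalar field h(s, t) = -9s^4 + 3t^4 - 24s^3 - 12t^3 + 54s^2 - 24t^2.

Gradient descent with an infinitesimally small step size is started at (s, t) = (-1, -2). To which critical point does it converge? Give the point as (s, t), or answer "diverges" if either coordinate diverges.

h is separable, so gradient descent decouples: s follows -∂h/∂s, t follows -∂h/∂t.
∂h/∂s = -36s(s - 1)(s + 3); at s=-1 this is -144, so s increases.
∂h/∂t = 12t(t - 4)(t + 1); at t=-2 this is -144, so t increases.
s converges to its nearest critical value 0 (a local min of the s-part); t converges to -1. The iterate converges to (0, -1).

(0, -1)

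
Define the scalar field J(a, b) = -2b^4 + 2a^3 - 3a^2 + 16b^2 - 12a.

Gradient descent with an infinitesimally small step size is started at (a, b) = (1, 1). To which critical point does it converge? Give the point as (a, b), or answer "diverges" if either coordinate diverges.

(2, 0)

J is separable, so gradient descent decouples: a follows -∂J/∂a, b follows -∂J/∂b.
∂J/∂a = 6(a - 2)(a + 1); at a=1 this is -12, so a increases.
∂J/∂b = -8b(b - 2)(b + 2); at b=1 this is 24, so b decreases.
a converges to its nearest critical value 2 (a local min of the a-part); b converges to 0. The iterate converges to (2, 0).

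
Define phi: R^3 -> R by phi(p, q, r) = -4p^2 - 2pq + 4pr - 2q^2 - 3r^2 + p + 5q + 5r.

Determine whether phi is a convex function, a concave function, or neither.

phi is quadratic, so its Hessian is the constant matrix H = [[-8, -2, 4], [-2, -4, 0], [4, 0, -6]].
Leading principal minors: -8, 28, -104.
Signs alternate −, +, − ⇒ H ≺ 0 ⇒ concave.

concave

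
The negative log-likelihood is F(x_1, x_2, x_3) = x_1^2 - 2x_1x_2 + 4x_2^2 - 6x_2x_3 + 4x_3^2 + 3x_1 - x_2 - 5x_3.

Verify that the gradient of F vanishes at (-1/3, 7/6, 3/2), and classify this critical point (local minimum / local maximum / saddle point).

∇F = (2x_1 - 2x_2 + 3, -2x_1 + 8x_2 - 6x_3 - 1, -6x_2 + 8x_3 - 5); substituting (-1/3, 7/6, 3/2) gives ∇F = (0, 0, 0), so (-1/3, 7/6, 3/2) is indeed a critical point.
The Hessian is constant: H = [[2, -2, 0], [-2, 8, -6], [0, -6, 8]].
Leading principal minors: Δ₁ = 2, Δ₂ = 12, Δ₃ = 24.
All leading minors are positive, so H is positive definite: a local minimum.

local minimum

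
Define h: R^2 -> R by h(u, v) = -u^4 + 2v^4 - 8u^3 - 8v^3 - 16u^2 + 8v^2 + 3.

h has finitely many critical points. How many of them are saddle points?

h separates as a function of u plus a function of v, so ∇h=0 decouples.
∂h/∂u = -4u(u + 2)(u + 4) = 0 at u ∈ {-4, -2, 0}; ∂h/∂v = 8v(v - 2)(v - 1) = 0 at v ∈ {0, 1, 2}.
The Hessian is diagonal: diag(h_uu, h_vv). Second derivatives: h_uu(-4)=-32, h_uu(-2)=16, h_uu(0)=-32; h_vv(0)=16, h_vv(1)=-8, h_vv(2)=16.
Saddle points occur where the two diagonal entries have opposite signs: (-4, 0), (-4, 2), (-2, 1), (0, 0), (0, 2). Count: 5.

5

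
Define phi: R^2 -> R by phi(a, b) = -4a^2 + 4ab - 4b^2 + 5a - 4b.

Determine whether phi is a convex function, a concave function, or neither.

phi is quadratic, so its Hessian is the constant matrix H = [[-8, 4], [4, -8]].
det(H) = 48, tr(H) = -16.
det(H) > 0 and tr(H) < 0, so H is negative definite everywhere: concave.

concave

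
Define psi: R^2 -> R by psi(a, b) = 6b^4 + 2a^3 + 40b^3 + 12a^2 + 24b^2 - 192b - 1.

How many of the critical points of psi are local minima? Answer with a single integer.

2

psi separates as a function of a plus a function of b, so ∇psi=0 decouples.
∂psi/∂a = 6a(a + 4) = 0 at a ∈ {-4, 0}; ∂psi/∂b = 24(b - 1)(b + 2)(b + 4) = 0 at b ∈ {-4, -2, 1}.
The Hessian is diagonal: diag(psi_aa, psi_bb). Second derivatives: psi_aa(-4)=-24, psi_aa(0)=24; psi_bb(-4)=240, psi_bb(-2)=-144, psi_bb(1)=360.
Local minima occur where both diagonal entries positive: (0, -4), (0, 1). Count: 2.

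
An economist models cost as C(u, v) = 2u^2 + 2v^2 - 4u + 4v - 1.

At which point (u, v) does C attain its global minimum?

C(u,v) separates as P(u) + Q(v) − 1, so its minimum is min P + min Q − 1.
P'(u) = 4u - 4 vanishes at u ∈ {1}; Q'(v) = 4v + 4 vanishes at v ∈ {-1}.
Local minima of P (where P''>0): P(1)=-2. Local minima of Q: Q(-1)=-2.
So the global minimum of C is P(1) + Q(-1) − 1 = -2 − 2 − 1 = -5, attained at (1, -1).

(1, -1)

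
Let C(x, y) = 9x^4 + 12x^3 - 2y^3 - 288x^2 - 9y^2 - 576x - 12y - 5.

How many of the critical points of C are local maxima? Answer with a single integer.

1

C separates as a function of x plus a function of y, so ∇C=0 decouples.
∂C/∂x = 36(x - 4)(x + 1)(x + 4) = 0 at x ∈ {-4, -1, 4}; ∂C/∂y = -6(y + 1)(y + 2) = 0 at y ∈ {-2, -1}.
The Hessian is diagonal: diag(C_xx, C_yy). Second derivatives: C_xx(-4)=864, C_xx(-1)=-540, C_xx(4)=1440; C_yy(-2)=6, C_yy(-1)=-6.
Local maxima occur where both diagonal entries negative: (-1, -1). Count: 1.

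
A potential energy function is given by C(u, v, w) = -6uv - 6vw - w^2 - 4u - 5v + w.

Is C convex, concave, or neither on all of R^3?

neither

C is quadratic, so its Hessian is the constant matrix H = [[0, -6, 0], [-6, 0, -6], [0, -6, -2]].
Leading principal minors: 0, -36, 72.
Neither pattern holds ⇒ H is indefinite ⇒ neither convex nor concave.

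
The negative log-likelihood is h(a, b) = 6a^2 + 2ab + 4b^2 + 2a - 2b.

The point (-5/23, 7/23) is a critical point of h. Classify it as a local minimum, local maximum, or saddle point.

local minimum

The Hessian of h is constant: H = [[12, 2], [2, 8]].
det(H) = 12·8 − 2² = 92.
det(H) > 0 and tr(H) = 20 > 0, so H is positive definite and the point is a local minimum.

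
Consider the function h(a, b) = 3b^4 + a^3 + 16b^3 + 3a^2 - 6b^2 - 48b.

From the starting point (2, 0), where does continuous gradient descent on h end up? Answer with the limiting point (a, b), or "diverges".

(0, 1)

h is separable, so gradient descent decouples: a follows -∂h/∂a, b follows -∂h/∂b.
∂h/∂a = 3a(a + 2); at a=2 this is 24, so a decreases.
∂h/∂b = 12(b - 1)(b + 1)(b + 4); at b=0 this is -48, so b increases.
a converges to its nearest critical value 0 (a local min of the a-part); b converges to 1. The iterate converges to (0, 1).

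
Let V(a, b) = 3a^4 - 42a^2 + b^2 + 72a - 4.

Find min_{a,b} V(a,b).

V(a,b) separates as P(a) + Q(b) − 4, so its minimum is min P + min Q − 4.
P'(a) = 12(a - 2)(a - 1)(a + 3) vanishes at a ∈ {-3, 1, 2}; Q'(b) = 2b vanishes at b ∈ {0}.
Local minima of P (where P''>0): P(-3)=-351, P(2)=24. Local minima of Q: Q(0)=0.
So the global minimum of V is P(-3) + Q(0) − 4 = -351 + 0 − 4 = -355, attained at (-3, 0).

-355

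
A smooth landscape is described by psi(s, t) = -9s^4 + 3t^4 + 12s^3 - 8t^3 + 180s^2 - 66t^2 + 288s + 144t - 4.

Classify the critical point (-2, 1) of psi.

local maximum

The mixed partial ∂²psi/∂s∂t is 0, so the Hessian at any point is diag(psi_ss, psi_tt) = diag(36(-3s^2 + 2s + 10), 12(3t^2 - 4t - 11)).
At (-2, 1): H = diag(-216, -144).
Both eigenvalues are negative, so H is negative definite: a local maximum.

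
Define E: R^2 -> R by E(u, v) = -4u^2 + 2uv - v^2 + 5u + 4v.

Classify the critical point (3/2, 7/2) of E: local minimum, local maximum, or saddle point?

The Hessian of E is constant: H = [[-8, 2], [2, -2]].
det(H) = (-8)·(-2) − 2² = 12.
det(H) > 0 and tr(H) = -10 < 0, so H is negative definite and the point is a local maximum.

local maximum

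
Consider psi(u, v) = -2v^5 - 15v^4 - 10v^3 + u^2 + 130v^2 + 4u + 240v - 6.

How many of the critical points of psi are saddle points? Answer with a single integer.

psi separates as a function of u plus a function of v, so ∇psi=0 decouples.
∂psi/∂u = 2(u + 2) = 0 at u ∈ {-2}; ∂psi/∂v = -10(v - 2)(v + 1)(v + 3)(v + 4) = 0 at v ∈ {-4, -3, -1, 2}.
The Hessian is diagonal: diag(psi_uu, psi_vv). Second derivatives: psi_uu(-2)=2; psi_vv(-4)=180, psi_vv(-3)=-100, psi_vv(-1)=180, psi_vv(2)=-900.
Saddle points occur where the two diagonal entries have opposite signs: (-2, -3), (-2, 2). Count: 2.

2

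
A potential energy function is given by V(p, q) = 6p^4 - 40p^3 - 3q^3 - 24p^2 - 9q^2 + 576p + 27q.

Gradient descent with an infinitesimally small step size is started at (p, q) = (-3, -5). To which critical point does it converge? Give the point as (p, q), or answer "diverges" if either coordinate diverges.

V is separable, so gradient descent decouples: p follows -∂V/∂p, q follows -∂V/∂q.
∂V/∂p = 24(p - 4)(p - 3)(p + 2); at p=-3 this is -1008, so p increases.
∂V/∂q = -9(q - 1)(q + 3); at q=-5 this is -108, so q increases.
p converges to its nearest critical value -2 (a local min of the p-part); q converges to -3. The iterate converges to (-2, -3).

(-2, -3)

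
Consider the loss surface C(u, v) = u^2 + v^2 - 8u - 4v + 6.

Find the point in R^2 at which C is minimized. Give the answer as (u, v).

(4, 2)

C(u,v) separates as P(u) + Q(v) + 6, so its minimum is min P + min Q + 6.
P'(u) = 2u - 8 vanishes at u ∈ {4}; Q'(v) = 2v - 4 vanishes at v ∈ {2}.
Local minima of P (where P''>0): P(4)=-16. Local minima of Q: Q(2)=-4.
So the global minimum of C is P(4) + Q(2) + 6 = -16 − 4 + 6 = -14, attained at (4, 2).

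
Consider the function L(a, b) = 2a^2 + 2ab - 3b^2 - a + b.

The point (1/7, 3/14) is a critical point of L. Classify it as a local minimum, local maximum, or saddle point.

The Hessian of L is constant: H = [[4, 2], [2, -6]].
det(H) = 4·(-6) − 2² = -28.
Since det(H) < 0, H is indefinite and the critical point is a saddle point.

saddle point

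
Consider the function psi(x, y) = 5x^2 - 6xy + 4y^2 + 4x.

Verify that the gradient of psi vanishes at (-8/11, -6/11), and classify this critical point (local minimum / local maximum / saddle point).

local minimum

∇psi = (10x - 6y + 4, -6x + 8y); substituting (-8/11, -6/11) gives ∇psi = (0, 0), so (-8/11, -6/11) is indeed a critical point.
The Hessian of psi is constant: H = [[10, -6], [-6, 8]].
det(H) = 10·8 − (-6)² = 44.
det(H) > 0 and tr(H) = 18 > 0, so H is positive definite and the point is a local minimum.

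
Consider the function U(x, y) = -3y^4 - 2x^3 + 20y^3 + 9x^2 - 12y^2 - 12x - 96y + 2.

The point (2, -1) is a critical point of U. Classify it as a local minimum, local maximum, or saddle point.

The mixed partial ∂²U/∂x∂y is 0, so the Hessian at any point is diag(U_xx, U_yy) = diag(6(-2x + 3), 12(-3y^2 + 10y - 2)).
At (2, -1): H = diag(-6, -180).
Both eigenvalues are negative, so H is negative definite: a local maximum.

local maximum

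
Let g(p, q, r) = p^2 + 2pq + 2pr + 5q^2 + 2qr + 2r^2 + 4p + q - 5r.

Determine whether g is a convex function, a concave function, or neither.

convex

g is quadratic, so its Hessian is the constant matrix H = [[2, 2, 2], [2, 10, 2], [2, 2, 4]].
Leading principal minors: 2, 16, 32.
All positive ⇒ H ≻ 0 ⇒ convex.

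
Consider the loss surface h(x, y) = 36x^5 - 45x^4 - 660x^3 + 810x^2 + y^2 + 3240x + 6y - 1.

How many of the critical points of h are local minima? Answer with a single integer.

h separates as a function of x plus a function of y, so ∇h=0 decouples.
∂h/∂x = 180(x - 3)(x - 2)(x + 1)(x + 3) = 0 at x ∈ {-3, -1, 2, 3}; ∂h/∂y = 2(y + 3) = 0 at y ∈ {-3}.
The Hessian is diagonal: diag(h_xx, h_yy). Second derivatives: h_xx(-3)=-10800, h_xx(-1)=4320, h_xx(2)=-2700, h_xx(3)=4320; h_yy(-3)=2.
Local minima occur where both diagonal entries positive: (-1, -3), (3, -3). Count: 2.

2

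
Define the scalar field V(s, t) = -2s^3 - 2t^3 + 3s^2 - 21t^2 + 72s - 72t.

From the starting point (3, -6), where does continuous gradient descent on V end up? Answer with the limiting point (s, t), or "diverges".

(-3, -4)

V is separable, so gradient descent decouples: s follows -∂V/∂s, t follows -∂V/∂t.
∂V/∂s = -6(s - 4)(s + 3); at s=3 this is 36, so s decreases.
∂V/∂t = -6(t + 3)(t + 4); at t=-6 this is -36, so t increases.
s converges to its nearest critical value -3 (a local min of the s-part); t converges to -4. The iterate converges to (-3, -4).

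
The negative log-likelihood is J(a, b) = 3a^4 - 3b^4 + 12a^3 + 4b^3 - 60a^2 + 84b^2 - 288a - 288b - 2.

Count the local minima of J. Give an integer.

J separates as a function of a plus a function of b, so ∇J=0 decouples.
∂J/∂a = 12(a - 3)(a + 2)(a + 4) = 0 at a ∈ {-4, -2, 3}; ∂J/∂b = -12(b - 3)(b - 2)(b + 4) = 0 at b ∈ {-4, 2, 3}.
The Hessian is diagonal: diag(J_aa, J_bb). Second derivatives: J_aa(-4)=168, J_aa(-2)=-120, J_aa(3)=420; J_bb(-4)=-504, J_bb(2)=72, J_bb(3)=-84.
Local minima occur where both diagonal entries positive: (-4, 2), (3, 2). Count: 2.

2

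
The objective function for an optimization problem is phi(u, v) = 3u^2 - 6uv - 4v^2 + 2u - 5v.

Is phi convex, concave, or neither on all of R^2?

phi is quadratic, so its Hessian is the constant matrix H = [[6, -6], [-6, -8]].
det(H) = -84, tr(H) = -2.
det(H) < 0, so H is indefinite: neither convex nor concave.

neither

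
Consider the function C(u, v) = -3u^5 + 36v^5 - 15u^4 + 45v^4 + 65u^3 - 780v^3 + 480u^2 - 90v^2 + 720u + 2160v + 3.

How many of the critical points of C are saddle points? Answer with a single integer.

C separates as a function of u plus a function of v, so ∇C=0 decouples.
∂C/∂u = -15(u - 4)(u + 1)(u + 3)(u + 4) = 0 at u ∈ {-4, -3, -1, 4}; ∂C/∂v = 180(v - 3)(v - 1)(v + 1)(v + 4) = 0 at v ∈ {-4, -1, 1, 3}.
The Hessian is diagonal: diag(C_uu, C_vv). Second derivatives: C_uu(-4)=360, C_uu(-3)=-210, C_uu(-1)=450, C_uu(4)=-4200; C_vv(-4)=-18900, C_vv(-1)=4320, C_vv(1)=-3600, C_vv(3)=10080.
Saddle points occur where the two diagonal entries have opposite signs: (-4, -4), (-4, 1), (-3, -1), (-3, 3), (-1, -4), (-1, 1), (4, -1), (4, 3). Count: 8.

8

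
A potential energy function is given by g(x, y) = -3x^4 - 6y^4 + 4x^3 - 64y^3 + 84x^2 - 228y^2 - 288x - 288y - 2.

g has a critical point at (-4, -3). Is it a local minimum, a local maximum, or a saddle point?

The mixed partial ∂²g/∂x∂y is 0, so the Hessian at any point is diag(g_xx, g_yy) = diag(12(-3x^2 + 2x + 14), -24(3y^2 + 16y + 19)).
At (-4, -3): H = diag(-504, 48).
The eigenvalues have opposite signs, so H is indefinite: a saddle point.

saddle point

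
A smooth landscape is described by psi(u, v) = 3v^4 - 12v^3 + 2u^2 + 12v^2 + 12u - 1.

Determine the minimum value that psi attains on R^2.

-19

psi(u,v) separates as P(u) + Q(v) − 1, so its minimum is min P + min Q − 1.
P'(u) = 4u + 12 vanishes at u ∈ {-3}; Q'(v) = 12v(v - 2)(v - 1) vanishes at v ∈ {0, 1, 2}.
Local minima of P (where P''>0): P(-3)=-18. Local minima of Q: Q(0)=0, Q(2)=0.
So the global minimum of psi is P(-3) + Q(0) − 1 = -18 + 0 − 1 = -19, attained at (-3, 0).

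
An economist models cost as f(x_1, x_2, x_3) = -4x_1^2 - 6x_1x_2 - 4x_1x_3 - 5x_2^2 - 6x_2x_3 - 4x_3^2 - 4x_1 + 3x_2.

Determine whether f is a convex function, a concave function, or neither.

f is quadratic, so its Hessian is the constant matrix H = [[-8, -6, -4], [-6, -10, -6], [-4, -6, -8]].
Leading principal minors: -8, 44, -192.
Signs alternate −, +, − ⇒ H ≺ 0 ⇒ concave.

concave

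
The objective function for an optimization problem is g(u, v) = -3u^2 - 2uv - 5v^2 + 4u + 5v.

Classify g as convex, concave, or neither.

g is quadratic, so its Hessian is the constant matrix H = [[-6, -2], [-2, -10]].
det(H) = 56, tr(H) = -16.
det(H) > 0 and tr(H) < 0, so H is negative definite everywhere: concave.

concave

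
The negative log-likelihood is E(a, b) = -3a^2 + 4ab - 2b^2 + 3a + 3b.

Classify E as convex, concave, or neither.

concave

E is quadratic, so its Hessian is the constant matrix H = [[-6, 4], [4, -4]].
det(H) = 8, tr(H) = -10.
det(H) > 0 and tr(H) < 0, so H is negative definite everywhere: concave.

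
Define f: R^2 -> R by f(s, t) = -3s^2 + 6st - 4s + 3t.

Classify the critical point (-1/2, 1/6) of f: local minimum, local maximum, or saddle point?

The Hessian of f is constant: H = [[-6, 6], [6, 0]].
det(H) = (-6)·0 − 6² = -36.
Since det(H) < 0, H is indefinite and the critical point is a saddle point.

saddle point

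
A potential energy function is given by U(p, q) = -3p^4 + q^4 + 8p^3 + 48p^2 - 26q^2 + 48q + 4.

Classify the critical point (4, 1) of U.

local maximum

The mixed partial ∂²U/∂p∂q is 0, so the Hessian at any point is diag(U_pp, U_qq) = diag(12(-3p^2 + 4p + 8), 4(3q^2 - 13)).
At (4, 1): H = diag(-288, -40).
Both eigenvalues are negative, so H is negative definite: a local maximum.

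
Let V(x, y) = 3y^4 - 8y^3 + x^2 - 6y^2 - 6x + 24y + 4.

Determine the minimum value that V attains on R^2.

V(x,y) separates as P(x) + Q(y) + 4, so its minimum is min P + min Q + 4.
P'(x) = 2x - 6 vanishes at x ∈ {3}; Q'(y) = 12(y - 2)(y - 1)(y + 1) vanishes at y ∈ {-1, 1, 2}.
Local minima of P (where P''>0): P(3)=-9. Local minima of Q: Q(-1)=-19, Q(2)=8.
So the global minimum of V is P(3) + Q(-1) + 4 = -9 − 19 + 4 = -24, attained at (3, -1).

-24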